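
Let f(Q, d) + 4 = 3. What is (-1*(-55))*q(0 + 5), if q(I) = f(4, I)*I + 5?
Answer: 0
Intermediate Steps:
f(Q, d) = -1 (f(Q, d) = -4 + 3 = -1)
q(I) = 5 - I (q(I) = -I + 5 = 5 - I)
(-1*(-55))*q(0 + 5) = (-1*(-55))*(5 - (0 + 5)) = 55*(5 - 1*5) = 55*(5 - 5) = 55*0 = 0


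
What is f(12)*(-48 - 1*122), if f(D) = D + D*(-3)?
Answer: 4080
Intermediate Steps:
f(D) = -2*D (f(D) = D - 3*D = -2*D)
f(12)*(-48 - 1*122) = (-2*12)*(-48 - 1*122) = -24*(-48 - 122) = -24*(-170) = 4080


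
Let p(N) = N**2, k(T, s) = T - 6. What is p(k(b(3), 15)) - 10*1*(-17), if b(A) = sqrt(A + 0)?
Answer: 209 - 12*sqrt(3) ≈ 188.22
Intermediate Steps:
b(A) = sqrt(A)
k(T, s) = -6 + T
p(k(b(3), 15)) - 10*1*(-17) = (-6 + sqrt(3))**2 - 10*1*(-17) = (-6 + sqrt(3))**2 - 10*(-17) = (-6 + sqrt(3))**2 + 170 = 170 + (-6 + sqrt(3))**2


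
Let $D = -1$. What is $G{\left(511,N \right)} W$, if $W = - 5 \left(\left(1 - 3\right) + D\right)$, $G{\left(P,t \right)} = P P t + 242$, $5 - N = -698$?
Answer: $2753524575$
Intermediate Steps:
$N = 703$ ($N = 5 - -698 = 5 + 698 = 703$)
$G{\left(P,t \right)} = 242 + t P^{2}$ ($G{\left(P,t \right)} = P^{2} t + 242 = t P^{2} + 242 = 242 + t P^{2}$)
$W = 15$ ($W = - 5 \left(\left(1 - 3\right) - 1\right) = - 5 \left(-2 - 1\right) = \left(-5\right) \left(-3\right) = 15$)
$G{\left(511,N \right)} W = \left(242 + 703 \cdot 511^{2}\right) 15 = \left(242 + 703 \cdot 261121\right) 15 = \left(242 + 183568063\right) 15 = 183568305 \cdot 15 = 2753524575$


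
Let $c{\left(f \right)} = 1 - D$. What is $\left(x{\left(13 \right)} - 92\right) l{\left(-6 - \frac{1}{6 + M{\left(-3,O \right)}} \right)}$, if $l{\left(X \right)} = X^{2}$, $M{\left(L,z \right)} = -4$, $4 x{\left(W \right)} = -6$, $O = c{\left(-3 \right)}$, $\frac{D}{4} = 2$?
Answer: $- \frac{31603}{8} \approx -3950.4$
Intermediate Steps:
$D = 8$ ($D = 4 \cdot 2 = 8$)
$c{\left(f \right)} = -7$ ($c{\left(f \right)} = 1 - 8 = -7$)
$O = -7$
$x{\left(W \right)} = - \frac{3}{2}$ ($x{\left(W \right)} = \frac{1}{4} \left(-6\right) = - \frac{3}{2}$)
$\left(x{\left(13 \right)} - 92\right) l{\left(-6 - \frac{1}{6 + M{\left(-3,O \right)}} \right)} = \left(- \frac{3}{2} - 92\right) \left(-6 - \frac{1}{6 - 4}\right)^{2} = - \frac{187 \left(-6 - \frac{1}{2}\right)^{2}}{2} = - \frac{187 \left(- \frac{13}{2}\right)^{2}}{2} = \left(- \frac{187}{2}\right) \frac{169}{4} = - \frac{31603}{8}$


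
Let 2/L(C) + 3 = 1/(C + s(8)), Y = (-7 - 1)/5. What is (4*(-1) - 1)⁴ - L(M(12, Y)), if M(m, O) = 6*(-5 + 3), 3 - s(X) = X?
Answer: 16267/26 ≈ 625.65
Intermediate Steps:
s(X) = 3 - X
Y = -8/5 (Y = -8*⅕ = -8/5 ≈ -1.6000)
M(m, O) = -12 (M(m, O) = 6*(-2) = -12)
L(C) = 2/(-3 + 1/(-5 + C)) (L(C) = 2/(-3 + 1/(C + (3 - 1*8))) = 2/(-3 + 1/(C + (3 - 8))) = 2/(-3 + 1/(C - 5)) = 2/(-3 + 1/(-5 + C)))
(4*(-1) - 1)⁴ - L(M(12, Y)) = (4*(-1) - 1)⁴ - 2*(5 - 1*(-12))/(-16 + 3*(-12)) = (-4 - 1)⁴ - 2*(5 + 12)/(-16 - 36) = (-5)⁴ - 2*17/(-52) = 625 - 2*(-1)*17/52 = 625 - 1*(-17/26) = 625 + 17/26 = 16267/26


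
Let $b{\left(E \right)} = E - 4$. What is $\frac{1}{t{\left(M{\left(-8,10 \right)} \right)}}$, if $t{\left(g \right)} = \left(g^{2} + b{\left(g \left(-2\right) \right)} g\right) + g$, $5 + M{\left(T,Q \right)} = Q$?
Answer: $- \frac{1}{40} \approx -0.025$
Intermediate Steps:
$M{\left(T,Q \right)} = -5 + Q$
$b{\left(E \right)} = -4 + E$ ($b{\left(E \right)} = E - 4 = -4 + E$)
$t{\left(g \right)} = g + g^{2} + g \left(-4 - 2 g\right)$ ($t{\left(g \right)} = \left(g^{2} + \left(-4 + g \left(-2\right)\right) g\right) + g = \left(g^{2} + \left(-4 - 2 g\right) g\right) + g = \left(g^{2} + g \left(-4 - 2 g\right)\right) + g = g + g^{2} + g \left(-4 - 2 g\right)$)
$\frac{1}{t{\left(M{\left(-8,10 \right)} \right)}} = \frac{1}{\left(-5 + 10\right) \left(-3 - \left(-5 + 10\right)\right)} = \frac{1}{5 \left(-3 - 5\right)} = \frac{1}{5 \left(-8\right)} = \frac{1}{-40} = - \frac{1}{40}$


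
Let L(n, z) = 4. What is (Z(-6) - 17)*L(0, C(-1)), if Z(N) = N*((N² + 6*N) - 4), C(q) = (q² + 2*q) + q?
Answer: 28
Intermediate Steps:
C(q) = q² + 3*q
Z(N) = N*(-4 + N² + 6*N)
(Z(-6) - 17)*L(0, C(-1)) = (-6*(-4 + (-6)² + 6*(-6)) - 17)*4 = (-6*(-4 + 36 - 36) - 17)*4 = (-6*(-4) - 17)*4 = (24 - 17)*4 = 7*4 = 28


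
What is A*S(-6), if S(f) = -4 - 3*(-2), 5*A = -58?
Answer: -116/5 ≈ -23.200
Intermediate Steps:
A = -58/5 (A = (⅕)*(-58) = -58/5 ≈ -11.600)
S(f) = 2 (S(f) = -4 + 6 = 2)
A*S(-6) = -58/5*2 = -116/5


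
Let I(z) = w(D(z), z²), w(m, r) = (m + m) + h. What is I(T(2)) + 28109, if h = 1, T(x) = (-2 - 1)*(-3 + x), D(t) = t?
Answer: 28116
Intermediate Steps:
T(x) = 9 - 3*x (T(x) = -3*(-3 + x) = 9 - 3*x)
w(m, r) = 1 + 2*m (w(m, r) = (m + m) + 1 = 2*m + 1 = 1 + 2*m)
I(z) = 1 + 2*z
I(T(2)) + 28109 = (1 + 2*(9 - 3*2)) + 28109 = (1 + 2*(9 - 6)) + 28109 = (1 + 2*3) + 28109 = (1 + 6) + 28109 = 7 + 28109 = 28116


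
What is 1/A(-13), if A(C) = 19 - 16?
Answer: ⅓ ≈ 0.33333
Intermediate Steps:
A(C) = 3
1/A(-13) = 1/3 = ⅓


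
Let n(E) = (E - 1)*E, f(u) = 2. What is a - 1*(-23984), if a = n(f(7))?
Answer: 23986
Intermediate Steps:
n(E) = E*(-1 + E) (n(E) = (-1 + E)*E = E*(-1 + E))
a = 2 (a = 2*(-1 + 2) = 2*1 = 2)
a - 1*(-23984) = 2 - 1*(-23984) = 2 + 23984 = 23986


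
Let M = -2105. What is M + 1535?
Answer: -570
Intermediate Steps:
M + 1535 = -2105 + 1535 = -570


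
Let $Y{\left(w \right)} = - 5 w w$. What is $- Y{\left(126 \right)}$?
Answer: $79380$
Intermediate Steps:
$Y{\left(w \right)} = - 5 w^{2}$
$- Y{\left(126 \right)} = - \left(-5\right) 126^{2} = - \left(-5\right) 15876 = \left(-1\right) \left(-79380\right) = 79380$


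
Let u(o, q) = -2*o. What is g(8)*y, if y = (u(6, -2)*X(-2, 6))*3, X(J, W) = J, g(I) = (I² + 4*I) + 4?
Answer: 7200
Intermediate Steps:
g(I) = 4 + I² + 4*I
y = 72 (y = (-2*6*(-2))*3 = -12*(-2)*3 = 24*3 = 72)
g(8)*y = (4 + 8² + 4*8)*72 = (4 + 64 + 32)*72 = 100*72 = 7200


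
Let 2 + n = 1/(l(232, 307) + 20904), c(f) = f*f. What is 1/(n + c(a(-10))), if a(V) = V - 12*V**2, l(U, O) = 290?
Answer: 21194/31030093013 ≈ 6.8301e-7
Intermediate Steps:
c(f) = f**2
n = -42387/21194 (n = -2 + 1/(290 + 20904) = -2 + 1/21194 = -42387/21194 ≈ -2.0000)
1/(n + c(a(-10))) = 1/(-42387/21194 + (-10*(1 - 12*(-10)))**2) = 1/(-42387/21194 + (-10*(1 + 120))**2) = 1/(-42387/21194 + (-10*121)**2) = 1/(-42387/21194 + (-1210)**2) = 1/(-42387/21194 + 1464100) = 1/(31030093013/21194) = 21194/31030093013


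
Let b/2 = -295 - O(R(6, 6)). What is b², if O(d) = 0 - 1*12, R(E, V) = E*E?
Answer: 320356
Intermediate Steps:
R(E, V) = E²
O(d) = -12 (O(d) = 0 - 12 = -12)
b = -566 (b = 2*(-295 - 1*(-12)) = 2*(-295 + 12) = 2*(-283) = -566)
b² = (-566)² = 320356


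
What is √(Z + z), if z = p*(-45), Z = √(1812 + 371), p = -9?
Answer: √(405 + √2183) ≈ 21.254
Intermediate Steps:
Z = √2183 ≈ 46.723
z = 405 (z = -9*(-45) = 405)
√(Z + z) = √(√2183 + 405) = √(405 + √2183)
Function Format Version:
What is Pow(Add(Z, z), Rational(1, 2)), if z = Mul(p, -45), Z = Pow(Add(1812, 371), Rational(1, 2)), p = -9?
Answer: Pow(Add(405, Pow(2183, Rational(1, 2))), Rational(1, 2)) ≈ 21.254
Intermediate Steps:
Z = Pow(2183, Rational(1, 2)) ≈ 46.723
z = 405 (z = Mul(-9, -45) = 405)
Pow(Add(Z, z), Rational(1, 2)) = Pow(Add(Pow(2183, Rational(1, 2)), 405), Rational(1, 2)) = Pow(Add(405, Pow(2183, Rational(1, 2))), Rational(1, 2))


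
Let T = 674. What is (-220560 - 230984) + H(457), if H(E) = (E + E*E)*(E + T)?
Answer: 236273542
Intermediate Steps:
H(E) = (674 + E)*(E + E**2) (H(E) = (E + E*E)*(E + 674) = (E + E**2)*(674 + E) = (674 + E)*(E + E**2))
(-220560 - 230984) + H(457) = (-220560 - 230984) + 457*(674 + 457**2 + 675*457) = -451544 + 457*(674 + 208849 + 308475) = -451544 + 457*517998 = -451544 + 236725086 = 236273542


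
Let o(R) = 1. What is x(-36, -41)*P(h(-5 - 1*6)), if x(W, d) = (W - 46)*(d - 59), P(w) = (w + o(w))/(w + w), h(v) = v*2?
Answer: 43050/11 ≈ 3913.6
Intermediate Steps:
h(v) = 2*v
P(w) = (1 + w)/(2*w) (P(w) = (w + 1)/(w + w) = (1 + w)/((2*w)) = (1 + w)*(1/(2*w)) = (1 + w)/(2*w))
x(W, d) = (-59 + d)*(-46 + W) (x(W, d) = (-46 + W)*(-59 + d) = (-59 + d)*(-46 + W))
x(-36, -41)*P(h(-5 - 1*6)) = (2714 - 59*(-36) - 46*(-41) - 36*(-41))*((1 + 2*(-5 - 1*6))/(2*((2*(-5 - 1*6))))) = (2714 + 2124 + 1886 + 1476)*((1 + 2*(-5 - 6))/(2*((2*(-5 - 6))))) = 8200*((1 + 2*(-11))/(2*((2*(-11))))) = 8200*((½)*(1 - 22)/(-22)) = 8200*((½)*(-1/22)*(-21)) = 8200*(21/44) = 43050/11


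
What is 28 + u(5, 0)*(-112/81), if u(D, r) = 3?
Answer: 644/27 ≈ 23.852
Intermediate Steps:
28 + u(5, 0)*(-112/81) = 28 + 3*(-112/81) = 28 - 112/27 = 644/27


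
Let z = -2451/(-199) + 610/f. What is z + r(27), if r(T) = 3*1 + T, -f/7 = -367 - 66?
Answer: 25645441/603169 ≈ 42.518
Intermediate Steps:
f = 3031 (f = -7*(-367 - 66) = -7*(-433) = 3031)
r(T) = 3 + T
z = 7550371/603169 (z = -2451/(-199) + 610/3031 = -2451*(-1/199) + 610*(1/3031) = 2451/199 + 610/3031 = 7550371/603169 ≈ 12.518)
z + r(27) = 7550371/603169 + (3 + 27) = 7550371/603169 + 30 = 25645441/603169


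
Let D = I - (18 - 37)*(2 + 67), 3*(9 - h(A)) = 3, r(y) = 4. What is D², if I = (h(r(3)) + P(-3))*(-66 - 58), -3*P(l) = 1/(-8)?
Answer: 3545689/36 ≈ 98491.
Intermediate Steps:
P(l) = 1/24 (P(l) = -⅓/(-8) = -⅓*(-⅛) = 1/24)
h(A) = 8 (h(A) = 9 - ⅓*3 = 9 - 1 = 8)
I = -5983/6 (I = (8 + 1/24)*(-66 - 58) = (193/24)*(-124) = -5983/6 ≈ -997.17)
D = 1883/6 (D = -5983/6 - (18 - 37)*(2 + 67) = -5983/6 - (-19)*69 = -5983/6 - 1*(-1311) = -5983/6 + 1311 = 1883/6 ≈ 313.83)
D² = (1883/6)² = 3545689/36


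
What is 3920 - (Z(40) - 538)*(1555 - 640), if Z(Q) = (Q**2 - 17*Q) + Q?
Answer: -382210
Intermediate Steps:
Z(Q) = Q**2 - 16*Q
3920 - (Z(40) - 538)*(1555 - 640) = 3920 - (40*(-16 + 40) - 538)*(1555 - 640) = 3920 - (40*24 - 538)*915 = 3920 - (960 - 538)*915 = 3920 - 422*915 = 3920 - 1*386130 = 3920 - 386130 = -382210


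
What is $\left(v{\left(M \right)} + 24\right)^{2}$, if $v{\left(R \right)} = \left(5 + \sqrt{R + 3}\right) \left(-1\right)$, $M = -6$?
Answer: $\left(19 - i \sqrt{3}\right)^{2} \approx 358.0 - 65.818 i$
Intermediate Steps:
$v{\left(R \right)} = -5 - \sqrt{3 + R}$ ($v{\left(R \right)} = \left(5 + \sqrt{3 + R}\right) \left(-1\right) = -5 - \sqrt{3 + R}$)
$\left(v{\left(M \right)} + 24\right)^{2} = \left(\left(-5 - \sqrt{3 - 6}\right) + 24\right)^{2} = \left(\left(-5 - \sqrt{-3}\right) + 24\right)^{2} = \left(\left(-5 - i \sqrt{3}\right) + 24\right)^{2} = \left(19 - i \sqrt{3}\right)^{2}$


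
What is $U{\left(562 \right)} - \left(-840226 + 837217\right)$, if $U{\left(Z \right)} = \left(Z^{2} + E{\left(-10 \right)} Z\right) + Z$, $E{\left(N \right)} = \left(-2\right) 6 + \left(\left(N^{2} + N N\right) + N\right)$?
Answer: $419451$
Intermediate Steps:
$E{\left(N \right)} = -12 + N + 2 N^{2}$ ($E{\left(N \right)} = -12 + \left(\left(N^{2} + N^{2}\right) + N\right) = -12 + \left(2 N^{2} + N\right) = -12 + \left(N + 2 N^{2}\right) = -12 + N + 2 N^{2}$)
$U{\left(Z \right)} = Z^{2} + 179 Z$ ($U{\left(Z \right)} = \left(Z^{2} + \left(-12 - 10 + 2 \left(-10\right)^{2}\right) Z\right) + Z = \left(Z^{2} + \left(-12 - 10 + 2 \cdot 100\right) Z\right) + Z = \left(Z^{2} + \left(-12 - 10 + 200\right) Z\right) + Z = \left(Z^{2} + 178 Z\right) + Z = Z^{2} + 179 Z$)
$U{\left(562 \right)} - \left(-840226 + 837217\right) = 562 \left(179 + 562\right) - \left(-840226 + 837217\right) = 562 \cdot 741 - -3009 = 416442 + 3009 = 419451$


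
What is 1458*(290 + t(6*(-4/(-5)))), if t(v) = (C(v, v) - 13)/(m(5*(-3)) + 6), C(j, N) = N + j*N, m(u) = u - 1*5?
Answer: 10531863/25 ≈ 4.2127e+5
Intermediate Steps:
m(u) = -5 + u (m(u) = u - 5 = -5 + u)
C(j, N) = N + N*j
t(v) = 13/14 - v*(1 + v)/14 (t(v) = (v*(1 + v) - 13)/((-5 + 5*(-3)) + 6) = (-13 + v*(1 + v))/((-5 - 15) + 6) = (-13 + v*(1 + v))/(-20 + 6) = (-13 + v*(1 + v))/(-14) = (-13 + v*(1 + v))*(-1/14) = 13/14 - v*(1 + v)/14)
1458*(290 + t(6*(-4/(-5)))) = 1458*(290 + (13/14 - 6*(-4/(-5))*(1 + 6*(-4/(-5)))/14)) = 1458*(290 + (13/14 - 6*(-4*(-1/5))*(1 + 6*(-4*(-1/5)))/14)) = 1458*(290 + (13/14 - 6*(4/5)*(1 + 6*(4/5))/14)) = 1458*(290 + (13/14 - 1/14*24/5*(1 + 24/5))) = 1458*(290 + (13/14 - 1/14*24/5*29/5)) = 1458*(290 + (13/14 - 348/175)) = 1458*(290 - 53/50) = 1458*(14447/50) = 10531863/25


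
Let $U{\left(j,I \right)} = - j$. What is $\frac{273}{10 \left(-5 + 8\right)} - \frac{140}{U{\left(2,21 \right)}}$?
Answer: $\frac{791}{10} \approx 79.1$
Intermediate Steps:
$\frac{273}{10 \left(-5 + 8\right)} - \frac{140}{U{\left(2,21 \right)}} = \frac{273}{10 \left(-5 + 8\right)} - \frac{140}{\left(-1\right) 2} = \frac{273}{10 \cdot 3} - \frac{140}{-2} = \frac{273}{30} - -70 = 273 \cdot \frac{1}{30} + 70 = \frac{91}{10} + 70 = \frac{791}{10}$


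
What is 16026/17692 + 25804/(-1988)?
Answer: -53083085/4396462 ≈ -12.074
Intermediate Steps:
16026/17692 + 25804/(-1988) = 16026*(1/17692) + 25804*(-1/1988) = 8013/8846 - 6451/497 = -53083085/4396462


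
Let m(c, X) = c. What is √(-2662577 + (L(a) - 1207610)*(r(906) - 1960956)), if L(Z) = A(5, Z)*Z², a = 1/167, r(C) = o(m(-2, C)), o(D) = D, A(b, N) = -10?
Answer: √66043099447207447/167 ≈ 1.5389e+6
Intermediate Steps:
r(C) = -2
a = 1/167 ≈ 0.0059880
L(Z) = -10*Z²
√(-2662577 + (L(a) - 1207610)*(r(906) - 1960956)) = √(-2662577 + (-10*(1/167)² - 1207610)*(-2 - 1960956)) = √(-2662577 + (-10*1/27889 - 1207610)*(-1960958)) = √(-2662577 + (-10/27889 - 1207610)*(-1960958)) = √(-2662577 - 33679035300/27889*(-1960958)) = √(-2662577 + 66043173703817400/27889) = √(66043099447207447/27889) = √66043099447207447/167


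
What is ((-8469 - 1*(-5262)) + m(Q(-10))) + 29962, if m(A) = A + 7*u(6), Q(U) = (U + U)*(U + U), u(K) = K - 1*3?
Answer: 27176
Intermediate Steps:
u(K) = -3 + K (u(K) = K - 3 = -3 + K)
Q(U) = 4*U² (Q(U) = (2*U)*(2*U) = 4*U²)
m(A) = 21 + A (m(A) = A + 7*(-3 + 6) = A + 7*3 = A + 21 = 21 + A)
((-8469 - 1*(-5262)) + m(Q(-10))) + 29962 = ((-8469 - 1*(-5262)) + (21 + 4*(-10)²)) + 29962 = ((-8469 + 5262) + (21 + 4*100)) + 29962 = (-3207 + (21 + 400)) + 29962 = (-3207 + 421) + 29962 = -2786 + 29962 = 27176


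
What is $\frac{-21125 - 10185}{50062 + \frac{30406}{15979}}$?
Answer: $- \frac{250151245}{399985552} \approx -0.6254$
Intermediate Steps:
$\frac{-21125 - 10185}{50062 + \frac{30406}{15979}} = - \frac{31310}{50062 + 30406 \cdot \frac{1}{15979}} = - \frac{31310}{50062 + \frac{30406}{15979}} = - \frac{31310}{\frac{799971104}{15979}} = \left(-31310\right) \frac{15979}{799971104} = - \frac{250151245}{399985552}$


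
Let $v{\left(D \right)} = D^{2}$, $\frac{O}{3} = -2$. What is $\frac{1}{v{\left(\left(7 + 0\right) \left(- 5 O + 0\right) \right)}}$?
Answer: $\frac{1}{44100} \approx 2.2676 \cdot 10^{-5}$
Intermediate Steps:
$O = -6$ ($O = 3 \left(-2\right) = -6$)
$\frac{1}{v{\left(\left(7 + 0\right) \left(- 5 O + 0\right) \right)}} = \frac{1}{\left(\left(7 + 0\right) \left(\left(-5\right) \left(-6\right) + 0\right)\right)^{2}} = \frac{1}{\left(7 \left(30 + 0\right)\right)^{2}} = \frac{1}{\left(7 \cdot 30\right)^{2}} = \frac{1}{210^{2}} = \frac{1}{44100}$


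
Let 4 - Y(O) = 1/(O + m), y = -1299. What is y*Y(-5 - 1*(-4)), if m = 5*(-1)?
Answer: -10825/2 ≈ -5412.5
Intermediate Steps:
m = -5
Y(O) = 4 - 1/(-5 + O) (Y(O) = 4 - 1/(O - 5) = 4 - 1/(-5 + O))
y*Y(-5 - 1*(-4)) = -1299*(-21 + 4*(-5 - 1*(-4)))/(-5 + (-5 - 1*(-4))) = -1299*(-21 + 4*(-5 + 4))/(-5 + (-5 + 4)) = -1299*(-21 + 4*(-1))/(-5 - 1) = -1299*(-21 - 4)/(-6) = -(-433)*(-25)/2 = -1299*25/6 = -10825/2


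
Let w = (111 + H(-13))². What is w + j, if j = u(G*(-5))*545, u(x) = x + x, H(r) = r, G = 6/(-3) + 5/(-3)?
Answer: 88762/3 ≈ 29587.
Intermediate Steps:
G = -11/3 (G = 6*(-⅓) + 5*(-⅓) = -2 - 5/3 = -11/3 ≈ -3.6667)
u(x) = 2*x
w = 9604 (w = (111 - 13)² = 98² = 9604)
j = 59950/3 (j = (2*(-11/3*(-5)))*545 = (2*(55/3))*545 = (110/3)*545 = 59950/3 ≈ 19983.)
w + j = 9604 + 59950/3 = 88762/3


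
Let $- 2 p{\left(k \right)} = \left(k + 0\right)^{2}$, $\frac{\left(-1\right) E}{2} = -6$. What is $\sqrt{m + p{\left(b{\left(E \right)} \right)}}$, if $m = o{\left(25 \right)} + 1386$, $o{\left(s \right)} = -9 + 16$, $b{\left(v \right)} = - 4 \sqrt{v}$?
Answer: $\sqrt{1297} \approx 36.014$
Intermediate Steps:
$E = 12$ ($E = \left(-2\right) \left(-6\right) = 12$)
$p{\left(k \right)} = - \frac{k^{2}}{2}$ ($p{\left(k \right)} = - \frac{\left(k + 0\right)^{2}}{2} = - \frac{k^{2}}{2}$)
$o{\left(s \right)} = 7$
$m = 1393$ ($m = 7 + 1386 = 1393$)
$\sqrt{m + p{\left(b{\left(E \right)} \right)}} = \sqrt{1393 - \frac{\left(- 4 \sqrt{12}\right)^{2}}{2}} = \sqrt{1393 - \frac{\left(- 4 \cdot 2 \sqrt{3}\right)^{2}}{2}} = \sqrt{1393 - \frac{\left(- 8 \sqrt{3}\right)^{2}}{2}} = \sqrt{1393 - 96} = \sqrt{1297}$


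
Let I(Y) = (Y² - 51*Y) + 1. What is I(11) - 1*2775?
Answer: -3214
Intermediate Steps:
I(Y) = 1 + Y² - 51*Y
I(11) - 1*2775 = (1 + 11² - 51*11) - 1*2775 = (1 + 121 - 561) - 2775 = -439 - 2775 = -3214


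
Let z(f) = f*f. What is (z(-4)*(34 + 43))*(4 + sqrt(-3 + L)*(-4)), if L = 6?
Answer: 4928 - 4928*sqrt(3) ≈ -3607.5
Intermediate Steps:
z(f) = f**2
(z(-4)*(34 + 43))*(4 + sqrt(-3 + L)*(-4)) = ((-4)**2*(34 + 43))*(4 + sqrt(-3 + 6)*(-4)) = (16*77)*(4 + sqrt(3)*(-4)) = 1232*(4 - 4*sqrt(3)) = 4928 - 4928*sqrt(3)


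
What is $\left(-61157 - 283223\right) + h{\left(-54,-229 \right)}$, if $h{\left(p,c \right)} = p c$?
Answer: $-332014$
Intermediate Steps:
$h{\left(p,c \right)} = c p$
$\left(-61157 - 283223\right) + h{\left(-54,-229 \right)} = \left(-61157 - 283223\right) - -12366 = -344380 + 12366 = -332014$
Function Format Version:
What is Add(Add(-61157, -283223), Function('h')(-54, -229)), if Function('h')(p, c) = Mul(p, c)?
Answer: -332014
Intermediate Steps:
Function('h')(p, c) = Mul(c, p)
Add(Add(-61157, -283223), Function('h')(-54, -229)) = Add(Add(-61157, -283223), Mul(-229, -54)) = Add(-344380, 12366) = -332014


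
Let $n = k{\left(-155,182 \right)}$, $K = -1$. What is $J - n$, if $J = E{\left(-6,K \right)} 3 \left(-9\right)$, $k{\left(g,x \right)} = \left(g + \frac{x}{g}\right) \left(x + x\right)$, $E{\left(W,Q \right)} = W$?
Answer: $\frac{8836458}{155} \approx 57009.0$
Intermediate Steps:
$k{\left(g,x \right)} = 2 x \left(g + \frac{x}{g}\right)$ ($k{\left(g,x \right)} = \left(g + \frac{x}{g}\right) 2 x = 2 x \left(g + \frac{x}{g}\right)$)
$J = 162$ ($J = \left(-6\right) 3 \left(-9\right) = \left(-18\right) \left(-9\right) = 162$)
$n = - \frac{8811348}{155}$ ($n = 2 \cdot 182 \frac{1}{-155} \left(182 + \left(-155\right)^{2}\right) = 2 \cdot 182 \left(- \frac{1}{155}\right) \left(182 + 24025\right) = 2 \cdot 182 \left(- \frac{1}{155}\right) 24207 = - \frac{8811348}{155} \approx -56847.0$)
$J - n = 162 - - \frac{8811348}{155} = 162 + \frac{8811348}{155} = \frac{8836458}{155}$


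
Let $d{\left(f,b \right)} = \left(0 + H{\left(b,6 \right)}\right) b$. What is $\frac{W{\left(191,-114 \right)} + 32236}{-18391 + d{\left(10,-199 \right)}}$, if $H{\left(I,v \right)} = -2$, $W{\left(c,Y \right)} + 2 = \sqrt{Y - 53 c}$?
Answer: $- \frac{32234}{17993} - \frac{i \sqrt{10237}}{17993} \approx -1.7915 - 0.0056232 i$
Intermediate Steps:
$W{\left(c,Y \right)} = -2 + \sqrt{Y - 53 c}$
$d{\left(f,b \right)} = - 2 b$ ($d{\left(f,b \right)} = \left(0 - 2\right) b = - 2 b$)
$\frac{W{\left(191,-114 \right)} + 32236}{-18391 + d{\left(10,-199 \right)}} = \frac{\left(-2 + \sqrt{-114 - 10123}\right) + 32236}{-18391 - -398} = \frac{\left(-2 + \sqrt{-114 - 10123}\right) + 32236}{-18391 + 398} = \frac{\left(-2 + \sqrt{-10237}\right) + 32236}{-17993} = \left(\left(-2 + i \sqrt{10237}\right) + 32236\right) \left(- \frac{1}{17993}\right) = \left(32234 + i \sqrt{10237}\right) \left(- \frac{1}{17993}\right) = - \frac{32234}{17993} - \frac{i \sqrt{10237}}{17993}$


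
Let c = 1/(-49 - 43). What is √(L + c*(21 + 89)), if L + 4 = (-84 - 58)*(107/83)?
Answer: I*√2744229498/3818 ≈ 13.721*I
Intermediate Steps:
c = -1/92 (c = 1/(-92) = -1/92 ≈ -0.010870)
L = -15526/83 (L = -4 + (-84 - 58)*(107/83) = -4 - 15194/83 = -15526/83 ≈ -187.06)
√(L + c*(21 + 89)) = √(-15526/83 - (21 + 89)/92) = √(-15526/83 - 1/92*110) = √(-15526/83 - 55/46) = √(-718761/3818) = I*√2744229498/3818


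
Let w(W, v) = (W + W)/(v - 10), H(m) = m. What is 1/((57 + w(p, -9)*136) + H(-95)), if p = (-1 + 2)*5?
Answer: -19/2082 ≈ -0.0091258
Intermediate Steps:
p = 5 (p = 1*5 = 5)
w(W, v) = 2*W/(-10 + v) (w(W, v) = (2*W)/(-10 + v) = 2*W/(-10 + v))
1/((57 + w(p, -9)*136) + H(-95)) = 1/((57 + (2*5/(-10 - 9))*136) - 95) = 1/((57 + (2*5/(-19))*136) - 95) = 1/((57 + (2*5*(-1/19))*136) - 95) = 1/((57 - 10/19*136) - 95) = 1/((57 - 1360/19) - 95) = 1/(-277/19 - 95) = 1/(-2082/19) = -19/2082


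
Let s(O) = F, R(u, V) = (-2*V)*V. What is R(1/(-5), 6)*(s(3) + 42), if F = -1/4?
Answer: -3006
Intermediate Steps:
R(u, V) = -2*V**2
F = -1/4 (F = -1*1/4 = -1/4 ≈ -0.25000)
s(O) = -1/4
R(1/(-5), 6)*(s(3) + 42) = (-2*6**2)*(-1/4 + 42) = -2*36*(167/4) = -72*167/4 = -3006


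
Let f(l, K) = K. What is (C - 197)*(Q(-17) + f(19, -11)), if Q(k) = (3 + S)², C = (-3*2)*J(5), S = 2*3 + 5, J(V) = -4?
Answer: -32005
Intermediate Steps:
S = 11 (S = 6 + 5 = 11)
C = 24 (C = -3*2*(-4) = -6*(-4) = 24)
Q(k) = 196 (Q(k) = (3 + 11)² = 14² = 196)
(C - 197)*(Q(-17) + f(19, -11)) = (24 - 197)*(196 - 11) = -173*185 = -32005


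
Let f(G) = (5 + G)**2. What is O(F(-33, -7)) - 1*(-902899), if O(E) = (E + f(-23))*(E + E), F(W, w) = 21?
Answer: 917389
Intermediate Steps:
O(E) = 2*E*(324 + E) (O(E) = (E + (5 - 23)**2)*(E + E) = (E + (-18)**2)*(2*E) = (E + 324)*(2*E) = (324 + E)*(2*E) = 2*E*(324 + E))
O(F(-33, -7)) - 1*(-902899) = 2*21*(324 + 21) - 1*(-902899) = 2*21*345 + 902899 = 14490 + 902899 = 917389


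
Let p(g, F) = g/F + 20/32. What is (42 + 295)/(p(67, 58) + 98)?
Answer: 78184/23149 ≈ 3.3774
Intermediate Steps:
p(g, F) = 5/8 + g/F (p(g, F) = g/F + 20*(1/32) = g/F + 5/8 = 5/8 + g/F)
(42 + 295)/(p(67, 58) + 98) = (42 + 295)/((5/8 + 67/58) + 98) = 337/((5/8 + 67*(1/58)) + 98) = 337/((5/8 + 67/58) + 98) = 337/(413/232 + 98) = 337/(23149/232) = 337*(232/23149) = 78184/23149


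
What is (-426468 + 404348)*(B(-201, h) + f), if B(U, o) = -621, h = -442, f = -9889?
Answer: 232481200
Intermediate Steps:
(-426468 + 404348)*(B(-201, h) + f) = (-426468 + 404348)*(-621 - 9889) = -22120*(-10510) = 232481200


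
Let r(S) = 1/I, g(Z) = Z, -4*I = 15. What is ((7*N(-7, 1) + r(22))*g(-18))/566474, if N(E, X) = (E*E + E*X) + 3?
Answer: -14163/1416185 ≈ -0.010001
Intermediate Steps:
I = -15/4 (I = -¼*15 = -15/4 ≈ -3.7500)
N(E, X) = 3 + E² + E*X (N(E, X) = (E² + E*X) + 3 = 3 + E² + E*X)
r(S) = -4/15 (r(S) = 1/(-15/4) = -4/15)
((7*N(-7, 1) + r(22))*g(-18))/566474 = ((7*(3 + (-7)² - 7*1) - 4/15)*(-18))/566474 = ((7*(3 + 49 - 7) - 4/15)*(-18))*(1/566474) = ((7*45 - 4/15)*(-18))*(1/566474) = ((315 - 4/15)*(-18))*(1/566474) = ((4721/15)*(-18))*(1/566474) = -28326/5*1/566474 = -14163/1416185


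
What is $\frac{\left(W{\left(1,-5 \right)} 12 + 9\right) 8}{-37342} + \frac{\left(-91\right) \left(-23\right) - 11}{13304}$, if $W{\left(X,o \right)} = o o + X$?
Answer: $\frac{10895343}{124199492} \approx 0.087725$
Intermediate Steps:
$W{\left(X,o \right)} = X + o^{2}$ ($W{\left(X,o \right)} = o^{2} + X = X + o^{2}$)
$\frac{\left(W{\left(1,-5 \right)} 12 + 9\right) 8}{-37342} + \frac{\left(-91\right) \left(-23\right) - 11}{13304} = \frac{\left(\left(1 + \left(-5\right)^{2}\right) 12 + 9\right) 8}{-37342} + \frac{\left(-91\right) \left(-23\right) - 11}{13304} = \left(\left(1 + 25\right) 12 + 9\right) 8 \left(- \frac{1}{37342}\right) + \left(2093 - 11\right) \frac{1}{13304} = \left(26 \cdot 12 + 9\right) 8 \left(- \frac{1}{37342}\right) + 2082 \cdot \frac{1}{13304} = \left(312 + 9\right) 8 \left(- \frac{1}{37342}\right) + \frac{1041}{6652} = 321 \cdot 8 \left(- \frac{1}{37342}\right) + \frac{1041}{6652} = 2568 \left(- \frac{1}{37342}\right) + \frac{1041}{6652} = - \frac{1284}{18671} + \frac{1041}{6652} = \frac{10895343}{124199492}$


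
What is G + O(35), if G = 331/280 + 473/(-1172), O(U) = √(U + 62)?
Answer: 63873/82040 + √97 ≈ 10.627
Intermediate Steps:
O(U) = √(62 + U)
G = 63873/82040 (G = 331*(1/280) + 473*(-1/1172) = 331/280 - 473/1172 = 63873/82040 ≈ 0.77856)
G + O(35) = 63873/82040 + √(62 + 35) = 63873/82040 + √97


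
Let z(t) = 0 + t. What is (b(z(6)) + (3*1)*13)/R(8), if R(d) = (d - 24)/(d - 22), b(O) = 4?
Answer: 301/8 ≈ 37.625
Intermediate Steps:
z(t) = t
R(d) = (-24 + d)/(-22 + d)
(b(z(6)) + (3*1)*13)/R(8) = (4 + (3*1)*13)/(((-24 + 8)/(-22 + 8))) = (4 + 3*13)/((-16/(-14))) = (4 + 39)/((-1/14*(-16))) = 43/(8/7) = 43*(7/8) = 301/8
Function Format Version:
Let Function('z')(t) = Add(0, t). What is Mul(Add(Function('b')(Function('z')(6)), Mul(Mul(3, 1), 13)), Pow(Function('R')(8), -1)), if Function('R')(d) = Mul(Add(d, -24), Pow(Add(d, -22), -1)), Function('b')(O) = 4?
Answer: Rational(301, 8) ≈ 37.625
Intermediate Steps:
Function('z')(t) = t
Function('R')(d) = Mul(Pow(Add(-22, d), -1), Add(-24, d)) (Function('R')(d) = Mul(Add(-24, d), Pow(Add(-22, d), -1)) = Mul(Pow(Add(-22, d), -1), Add(-24, d)))
Mul(Add(Function('b')(Function('z')(6)), Mul(Mul(3, 1), 13)), Pow(Function('R')(8), -1)) = Mul(Add(4, Mul(Mul(3, 1), 13)), Pow(Mul(Pow(Add(-22, 8), -1), Add(-24, 8)), -1)) = Mul(Add(4, Mul(3, 13)), Pow(Mul(Pow(-14, -1), -16), -1)) = Mul(Add(4, 39), Pow(Mul(Rational(-1, 14), -16), -1)) = Mul(43, Pow(Rational(8, 7), -1)) = Mul(43, Rational(7, 8)) = Rational(301, 8)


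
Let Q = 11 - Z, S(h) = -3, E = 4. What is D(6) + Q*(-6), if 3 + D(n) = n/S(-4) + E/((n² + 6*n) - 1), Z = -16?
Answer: -11853/71 ≈ -166.94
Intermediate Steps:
D(n) = -3 + 4/(-1 + n² + 6*n) - n/3 (D(n) = -3 + (n/(-3) + 4/((n² + 6*n) - 1)) = -3 + (n*(-⅓) + 4/(-1 + n² + 6*n)) = -3 + (-n/3 + 4/(-1 + n² + 6*n)) = -3 + (4/(-1 + n² + 6*n) - n/3) = -3 + 4/(-1 + n² + 6*n) - n/3)
Q = 27 (Q = 11 - 1*(-16) = 11 + 16 = 27)
D(6) + Q*(-6) = (21 - 1*6³ - 53*6 - 15*6²)/(3*(-1 + 6² + 6*6)) + 27*(-6) = (21 - 1*216 - 318 - 15*36)/(3*(-1 + 36 + 36)) - 162 = (⅓)*(21 - 216 - 318 - 540)/71 - 162 = (⅓)*(1/71)*(-1053) - 162 = -351/71 - 162 = -11853/71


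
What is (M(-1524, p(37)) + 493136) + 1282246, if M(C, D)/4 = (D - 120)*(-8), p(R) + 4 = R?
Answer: 1778166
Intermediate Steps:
p(R) = -4 + R
M(C, D) = 3840 - 32*D (M(C, D) = 4*((D - 120)*(-8)) = 4*((-120 + D)*(-8)) = 4*(960 - 8*D) = 3840 - 32*D)
(M(-1524, p(37)) + 493136) + 1282246 = ((3840 - 32*(-4 + 37)) + 493136) + 1282246 = ((3840 - 32*33) + 493136) + 1282246 = ((3840 - 1056) + 493136) + 1282246 = (2784 + 493136) + 1282246 = 495920 + 1282246 = 1778166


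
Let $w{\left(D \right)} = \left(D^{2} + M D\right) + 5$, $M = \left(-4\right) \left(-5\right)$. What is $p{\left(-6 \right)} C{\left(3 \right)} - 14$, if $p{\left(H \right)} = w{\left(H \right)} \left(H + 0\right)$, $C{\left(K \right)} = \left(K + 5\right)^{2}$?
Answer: $30322$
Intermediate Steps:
$M = 20$
$w{\left(D \right)} = 5 + D^{2} + 20 D$ ($w{\left(D \right)} = \left(D^{2} + 20 D\right) + 5 = 5 + D^{2} + 20 D$)
$C{\left(K \right)} = \left(5 + K\right)^{2}$
$p{\left(H \right)} = H \left(5 + H^{2} + 20 H\right)$ ($p{\left(H \right)} = \left(5 + H^{2} + 20 H\right) \left(H + 0\right) = \left(5 + H^{2} + 20 H\right) H = H \left(5 + H^{2} + 20 H\right)$)
$p{\left(-6 \right)} C{\left(3 \right)} - 14 = - 6 \left(5 + \left(-6\right)^{2} + 20 \left(-6\right)\right) \left(5 + 3\right)^{2} - 14 = - 6 \left(5 + 36 - 120\right) 8^{2} - 14 = \left(-6\right) \left(-79\right) 64 - 14 = 474 \cdot 64 - 14 = 30336 - 14 = 30322$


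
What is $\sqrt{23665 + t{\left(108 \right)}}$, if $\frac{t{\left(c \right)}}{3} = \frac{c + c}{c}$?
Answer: $\sqrt{23671} \approx 153.85$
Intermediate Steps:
$t{\left(c \right)} = 6$ ($t{\left(c \right)} = 3 \frac{c + c}{c} = 3 \frac{2 c}{c} = 3 \cdot 2 = 6$)
$\sqrt{23665 + t{\left(108 \right)}} = \sqrt{23665 + 6} = \sqrt{23671}$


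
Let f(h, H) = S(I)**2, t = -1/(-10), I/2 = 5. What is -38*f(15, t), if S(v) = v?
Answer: -3800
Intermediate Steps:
I = 10 (I = 2*5 = 10)
t = 1/10 (t = -1*(-1/10) = 1/10 ≈ 0.10000)
f(h, H) = 100 (f(h, H) = 10**2 = 100)
-38*f(15, t) = -38*100 = -3800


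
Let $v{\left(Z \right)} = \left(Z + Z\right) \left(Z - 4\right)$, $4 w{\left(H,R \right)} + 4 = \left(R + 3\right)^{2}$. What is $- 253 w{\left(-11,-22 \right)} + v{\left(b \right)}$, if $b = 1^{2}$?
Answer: $- \frac{90345}{4} \approx -22586.0$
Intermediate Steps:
$w{\left(H,R \right)} = -1 + \frac{\left(3 + R\right)^{2}}{4}$ ($w{\left(H,R \right)} = -1 + \frac{\left(R + 3\right)^{2}}{4} = -1 + \frac{\left(3 + R\right)^{2}}{4}$)
$b = 1$
$v{\left(Z \right)} = 2 Z \left(-4 + Z\right)$
$- 253 w{\left(-11,-22 \right)} + v{\left(b \right)} = - 253 \left(-1 + \frac{\left(3 - 22\right)^{2}}{4}\right) + 2 \cdot 1 \left(-4 + 1\right) = - 253 \left(-1 + \frac{\left(-19\right)^{2}}{4}\right) + 2 \cdot 1 \left(-3\right) = - 253 \left(-1 + \frac{1}{4} \cdot 361\right) - 6 = - 253 \left(-1 + \frac{361}{4}\right) - 6 = \left(-253\right) \frac{357}{4} - 6 = - \frac{90321}{4} - 6 = - \frac{90345}{4}$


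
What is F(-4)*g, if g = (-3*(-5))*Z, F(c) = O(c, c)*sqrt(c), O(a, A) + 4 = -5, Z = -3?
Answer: 810*I ≈ 810.0*I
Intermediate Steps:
O(a, A) = -9 (O(a, A) = -4 - 5 = -9)
F(c) = -9*sqrt(c)
g = -45 (g = -3*(-5)*(-3) = 15*(-3) = -45)
F(-4)*g = -18*I*(-45) = 810*I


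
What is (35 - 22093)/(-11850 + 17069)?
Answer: -22058/5219 ≈ -4.2265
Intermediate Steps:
(35 - 22093)/(-11850 + 17069) = -22058/5219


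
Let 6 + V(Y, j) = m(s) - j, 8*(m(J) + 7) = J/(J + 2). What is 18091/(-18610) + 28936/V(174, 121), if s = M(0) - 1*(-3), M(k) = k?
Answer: -21636871887/99693770 ≈ -217.03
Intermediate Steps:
s = 3 (s = 0 - 1*(-3) = 0 + 3 = 3)
m(J) = -7 + J/(8*(2 + J)) (m(J) = -7 + (J/(J + 2))/8 = -7 + (J/(2 + J))/8 = -7 + J/(8*(2 + J)))
V(Y, j) = -517/40 - j (V(Y, j) = -6 + ((-112 - 55*3)/(8*(2 + 3)) - j) = -6 + ((⅛)*(-112 - 165)/5 - j) = -6 + ((⅛)*(⅕)*(-277) - j) = -6 + (-277/40 - j) = -517/40 - j)
18091/(-18610) + 28936/V(174, 121) = 18091/(-18610) + 28936/(-517/40 - 1*121) = 18091*(-1/18610) + 28936/(-517/40 - 121) = -18091/18610 + 28936/(-5357/40) = -18091/18610 + 28936*(-40/5357) = -18091/18610 - 1157440/5357 = -21636871887/99693770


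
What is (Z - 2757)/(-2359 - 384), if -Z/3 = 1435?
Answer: 7062/2743 ≈ 2.5746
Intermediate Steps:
Z = -4305 (Z = -3*1435 = -4305)
(Z - 2757)/(-2359 - 384) = (-4305 - 2757)/(-2359 - 384) = -7062/(-2743) = -7062*(-1/2743) = 7062/2743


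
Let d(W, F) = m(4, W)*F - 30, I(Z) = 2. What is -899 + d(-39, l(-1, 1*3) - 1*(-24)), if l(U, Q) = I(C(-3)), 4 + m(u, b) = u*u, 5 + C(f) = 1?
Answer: -617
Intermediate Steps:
C(f) = -4 (C(f) = -5 + 1 = -4)
m(u, b) = -4 + u² (m(u, b) = -4 + u*u = -4 + u²)
l(U, Q) = 2
d(W, F) = -30 + 12*F (d(W, F) = (-4 + 4²)*F - 30 = (-4 + 16)*F - 30 = 12*F - 30 = -30 + 12*F)
-899 + d(-39, l(-1, 1*3) - 1*(-24)) = -899 + (-30 + 12*(2 - 1*(-24))) = -899 + (-30 + 12*(2 + 24)) = -899 + (-30 + 12*26) = -899 + (-30 + 312) = -899 + 282 = -617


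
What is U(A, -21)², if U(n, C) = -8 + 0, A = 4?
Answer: 64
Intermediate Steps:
U(n, C) = -8
U(A, -21)² = (-8)² = 64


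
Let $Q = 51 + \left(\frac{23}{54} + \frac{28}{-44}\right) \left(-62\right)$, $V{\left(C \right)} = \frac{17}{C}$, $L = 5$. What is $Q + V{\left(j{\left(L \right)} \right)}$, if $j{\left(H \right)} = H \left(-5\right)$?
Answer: $\frac{470501}{7425} \approx 63.367$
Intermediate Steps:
$j{\left(H \right)} = - 5 H$
$Q = \frac{19022}{297}$ ($Q = 51 + \left(23 \cdot \frac{1}{54} + 28 \left(- \frac{1}{44}\right)\right) \left(-62\right) = 51 + \left(\frac{23}{54} - \frac{7}{11}\right) \left(-62\right) = 51 - - \frac{3875}{297} = 51 + \frac{3875}{297} = \frac{19022}{297} \approx 64.047$)
$Q + V{\left(j{\left(L \right)} \right)} = \frac{19022}{297} + \frac{17}{\left(-5\right) 5} = \frac{19022}{297} + \frac{17}{-25} = \frac{19022}{297} + 17 \left(- \frac{1}{25}\right) = \frac{19022}{297} - \frac{17}{25} = \frac{470501}{7425}$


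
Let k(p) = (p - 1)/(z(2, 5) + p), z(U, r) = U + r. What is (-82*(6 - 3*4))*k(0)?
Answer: -492/7 ≈ -70.286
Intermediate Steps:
k(p) = (-1 + p)/(7 + p) (k(p) = (p - 1)/((2 + 5) + p) = (-1 + p)/(7 + p))
(-82*(6 - 3*4))*k(0) = (-82*(6 - 3*4))*((-1 + 0)/(7 + 0)) = (-82*(6 - 12))*(-1/7) = (-82*(-6))*((⅐)*(-1)) = 492*(-⅐) = -492/7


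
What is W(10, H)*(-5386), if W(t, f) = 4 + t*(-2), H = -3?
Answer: 86176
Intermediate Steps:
W(t, f) = 4 - 2*t
W(10, H)*(-5386) = (4 - 2*10)*(-5386) = (4 - 20)*(-5386) = -16*(-5386) = 86176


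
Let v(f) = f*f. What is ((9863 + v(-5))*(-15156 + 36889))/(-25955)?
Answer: -214895904/25955 ≈ -8279.6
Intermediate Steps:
v(f) = f**2
((9863 + v(-5))*(-15156 + 36889))/(-25955) = ((9863 + (-5)**2)*(-15156 + 36889))/(-25955) = ((9863 + 25)*21733)*(-1/25955) = (9888*21733)*(-1/25955) = 214895904*(-1/25955) = -214895904/25955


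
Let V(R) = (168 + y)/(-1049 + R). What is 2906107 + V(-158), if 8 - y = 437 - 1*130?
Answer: 3507671280/1207 ≈ 2.9061e+6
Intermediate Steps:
y = -299 (y = 8 - (437 - 1*130) = 8 - (437 - 130) = 8 - 1*307 = 8 - 307 = -299)
V(R) = -131/(-1049 + R) (V(R) = (168 - 299)/(-1049 + R) = -131/(-1049 + R))
2906107 + V(-158) = 2906107 - 131/(-1049 - 158) = 2906107 - 131/(-1207) = 2906107 - 131*(-1/1207) = 2906107 + 131/1207 = 3507671280/1207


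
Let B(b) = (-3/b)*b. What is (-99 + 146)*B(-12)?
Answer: -141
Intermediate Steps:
B(b) = -3
(-99 + 146)*B(-12) = (-99 + 146)*(-3) = 47*(-3) = -141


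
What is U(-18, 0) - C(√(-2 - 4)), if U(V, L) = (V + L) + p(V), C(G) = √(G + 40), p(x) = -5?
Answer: -23 - √(40 + I*√6) ≈ -29.328 - 0.19356*I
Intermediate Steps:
C(G) = √(40 + G)
U(V, L) = -5 + L + V (U(V, L) = (V + L) - 5 = (L + V) - 5 = -5 + L + V)
U(-18, 0) - C(√(-2 - 4)) = (-5 + 0 - 18) - √(40 + √(-2 - 4)) = -23 - √(40 + √(-6)) = -23 - √(40 + I*√6)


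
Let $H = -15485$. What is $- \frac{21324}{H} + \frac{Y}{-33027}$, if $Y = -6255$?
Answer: $\frac{267042141}{170474365} \approx 1.5665$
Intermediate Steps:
$- \frac{21324}{H} + \frac{Y}{-33027} = - \frac{21324}{-15485} - \frac{6255}{-33027} = \left(-21324\right) \left(- \frac{1}{15485}\right) - - \frac{2085}{11009} = \frac{21324}{15485} + \frac{2085}{11009} = \frac{267042141}{170474365}$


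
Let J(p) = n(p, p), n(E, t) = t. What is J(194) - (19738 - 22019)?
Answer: 2475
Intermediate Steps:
J(p) = p
J(194) - (19738 - 22019) = 194 - (19738 - 22019) = 194 - 1*(-2281) = 194 + 2281 = 2475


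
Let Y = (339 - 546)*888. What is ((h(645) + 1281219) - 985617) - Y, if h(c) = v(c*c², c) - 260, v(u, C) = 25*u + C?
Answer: 6708882928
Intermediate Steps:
v(u, C) = C + 25*u
h(c) = -260 + c + 25*c³ (h(c) = (c + 25*(c*c²)) - 260 = (c + 25*c³) - 260 = -260 + c + 25*c³)
Y = -183816 (Y = -207*888 = -183816)
((h(645) + 1281219) - 985617) - Y = (((-260 + 645 + 25*645³) + 1281219) - 985617) - 1*(-183816) = (((-260 + 645 + 25*268336125) + 1281219) - 985617) + 183816 = (((-260 + 645 + 6708403125) + 1281219) - 985617) + 183816 = ((6708403510 + 1281219) - 985617) + 183816 = (6709684729 - 985617) + 183816 = 6708699112 + 183816 = 6708882928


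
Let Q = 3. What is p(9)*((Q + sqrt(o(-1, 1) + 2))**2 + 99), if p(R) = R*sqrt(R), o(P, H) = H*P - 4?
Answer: 2835 + 162*I*sqrt(3) ≈ 2835.0 + 280.59*I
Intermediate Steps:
o(P, H) = -4 + H*P
p(R) = R**(3/2)
p(9)*((Q + sqrt(o(-1, 1) + 2))**2 + 99) = 9**(3/2)*((3 + sqrt((-4 + 1*(-1)) + 2))**2 + 99) = 27*((3 + sqrt((-4 - 1) + 2))**2 + 99) = 27*((3 + sqrt(-5 + 2))**2 + 99) = 27*((3 + sqrt(-3))**2 + 99) = 27*((3 + I*sqrt(3))**2 + 99) = 27*(99 + (3 + I*sqrt(3))**2) = 2673 + 27*(3 + I*sqrt(3))**2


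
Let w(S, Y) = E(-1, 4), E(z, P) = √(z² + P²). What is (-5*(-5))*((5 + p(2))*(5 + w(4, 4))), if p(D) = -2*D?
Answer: 125 + 25*√17 ≈ 228.08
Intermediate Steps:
E(z, P) = √(P² + z²)
w(S, Y) = √17 (w(S, Y) = √(4² + (-1)²) = √(16 + 1) = √17)
(-5*(-5))*((5 + p(2))*(5 + w(4, 4))) = (-5*(-5))*((5 - 2*2)*(5 + √17)) = 25*((5 - 4)*(5 + √17)) = 25*(1*(5 + √17)) = 25*(5 + √17) = 125 + 25*√17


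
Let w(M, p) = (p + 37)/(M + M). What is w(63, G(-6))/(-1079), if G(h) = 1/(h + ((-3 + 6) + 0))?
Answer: -55/203931 ≈ -0.00026970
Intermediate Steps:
G(h) = 1/(3 + h) (G(h) = 1/(h + (3 + 0)) = 1/(h + 3) = 1/(3 + h))
w(M, p) = (37 + p)/(2*M) (w(M, p) = (37 + p)/((2*M)) = (37 + p)*(1/(2*M)) = (37 + p)/(2*M))
w(63, G(-6))/(-1079) = ((½)*(37 + 1/(3 - 6))/63)/(-1079) = ((½)*(1/63)*(37 + 1/(-3)))*(-1/1079) = ((½)*(1/63)*(37 - ⅓))*(-1/1079) = ((½)*(1/63)*(110/3))*(-1/1079) = (55/189)*(-1/1079) = -55/203931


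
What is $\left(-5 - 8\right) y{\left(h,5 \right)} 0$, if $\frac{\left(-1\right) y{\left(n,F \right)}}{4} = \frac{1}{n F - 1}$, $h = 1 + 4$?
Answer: $0$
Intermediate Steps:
$h = 5$
$y{\left(n,F \right)} = - \frac{4}{-1 + F n}$ ($y{\left(n,F \right)} = - \frac{4}{n F - 1} = - \frac{4}{F n - 1} = - \frac{4}{-1 + F n}$)
$\left(-5 - 8\right) y{\left(h,5 \right)} 0 = \left(-5 - 8\right) - \frac{4}{-1 + 5 \cdot 5} \cdot 0 = \left(-5 - 8\right) - \frac{4}{-1 + 25} \cdot 0 = - 13 - \frac{4}{24} \cdot 0 = - 13 \left(-4\right) \frac{1}{24} \cdot 0 = - 13 \left(\left(- \frac{1}{6}\right) 0\right) = \left(-13\right) 0 = 0$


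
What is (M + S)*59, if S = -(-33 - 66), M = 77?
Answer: 10384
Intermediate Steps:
S = 99 (S = -1*(-99) = 99)
(M + S)*59 = (77 + 99)*59 = 176*59 = 10384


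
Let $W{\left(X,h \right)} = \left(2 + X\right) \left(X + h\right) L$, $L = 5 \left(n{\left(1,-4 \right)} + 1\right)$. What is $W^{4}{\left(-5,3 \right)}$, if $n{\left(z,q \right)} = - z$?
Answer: $0$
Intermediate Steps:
$L = 0$ ($L = 5 \left(\left(-1\right) 1 + 1\right) = 5 \left(-1 + 1\right) = 5 \cdot 0 = 0$)
$W{\left(X,h \right)} = 0$ ($W{\left(X,h \right)} = \left(2 + X\right) \left(X + h\right) 0 = 0$)
$W^{4}{\left(-5,3 \right)} = 0^{4} = 0$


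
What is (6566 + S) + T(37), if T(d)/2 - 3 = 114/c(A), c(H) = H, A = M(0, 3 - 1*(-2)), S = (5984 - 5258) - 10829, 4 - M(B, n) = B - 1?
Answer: -17427/5 ≈ -3485.4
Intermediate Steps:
M(B, n) = 5 - B (M(B, n) = 4 - (B - 1) = 4 - (-1 + B) = 4 + (1 - B) = 5 - B)
S = -10103 (S = 726 - 10829 = -10103)
A = 5 (A = 5 - 1*0 = 5 + 0 = 5)
T(d) = 258/5 (T(d) = 6 + 2*(114/5) = 6 + 228/5 = 258/5)
(6566 + S) + T(37) = (6566 - 10103) + 258/5 = -3537 + 258/5 = -17427/5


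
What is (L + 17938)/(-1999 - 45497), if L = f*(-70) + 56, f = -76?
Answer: -11657/23748 ≈ -0.49086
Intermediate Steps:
L = 5376 (L = -76*(-70) + 56 = 5320 + 56 = 5376)
(L + 17938)/(-1999 - 45497) = (5376 + 17938)/(-1999 - 45497) = 23314/(-47496) = 23314*(-1/47496) = -11657/23748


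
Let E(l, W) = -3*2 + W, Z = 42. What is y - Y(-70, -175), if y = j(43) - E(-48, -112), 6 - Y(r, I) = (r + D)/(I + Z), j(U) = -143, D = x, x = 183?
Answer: -4236/133 ≈ -31.850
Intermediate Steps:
D = 183
E(l, W) = -6 + W
Y(r, I) = 6 - (183 + r)/(42 + I) (Y(r, I) = 6 - (r + 183)/(I + 42) = 6 - (183 + r)/(42 + I))
y = -25 (y = -143 - (-6 - 112) = -143 - 1*(-118) = -143 + 118 = -25)
y - Y(-70, -175) = -25 - (69 - 1*(-70) + 6*(-175))/(42 - 175) = -25 - (69 + 70 - 1050)/(-133) = -25 - (-1)*(-911)/133 = -25 - 1*911/133 = -25 - 911/133 = -4236/133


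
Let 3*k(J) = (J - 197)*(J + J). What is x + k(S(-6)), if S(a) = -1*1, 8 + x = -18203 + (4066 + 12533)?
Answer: -1480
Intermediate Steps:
x = -1612 (x = -8 + (-18203 + (4066 + 12533)) = -8 + (-18203 + 16599) = -8 - 1604 = -1612)
S(a) = -1
k(J) = 2*J*(-197 + J)/3 (k(J) = ((J - 197)*(J + J))/3 = ((-197 + J)*(2*J))/3 = (2*J*(-197 + J))/3 = 2*J*(-197 + J)/3)
x + k(S(-6)) = -1612 + (2/3)*(-1)*(-197 - 1) = -1612 + (2/3)*(-1)*(-198) = -1612 + 132 = -1480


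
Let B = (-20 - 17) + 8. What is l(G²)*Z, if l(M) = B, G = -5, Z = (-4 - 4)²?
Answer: -1856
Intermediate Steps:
Z = 64 (Z = (-8)² = 64)
B = -29 (B = -37 + 8 = -29)
l(M) = -29
l(G²)*Z = -29*64 = -1856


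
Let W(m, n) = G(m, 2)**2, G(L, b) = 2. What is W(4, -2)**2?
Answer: 16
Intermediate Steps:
W(m, n) = 4 (W(m, n) = 2**2 = 4)
W(4, -2)**2 = 4**2 = 16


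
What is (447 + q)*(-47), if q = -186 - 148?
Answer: -5311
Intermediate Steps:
q = -334
(447 + q)*(-47) = (447 - 334)*(-47) = 113*(-47) = -5311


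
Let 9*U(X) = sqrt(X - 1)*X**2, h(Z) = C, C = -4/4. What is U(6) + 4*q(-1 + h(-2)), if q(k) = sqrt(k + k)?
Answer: 4*sqrt(5) + 8*I ≈ 8.9443 + 8.0*I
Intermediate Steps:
C = -1 (C = -4*1/4 = -1)
h(Z) = -1
U(X) = X**2*sqrt(-1 + X)/9 (U(X) = (sqrt(X - 1)*X**2)/9 = (sqrt(-1 + X)*X**2)/9 = (X**2*sqrt(-1 + X))/9 = X**2*sqrt(-1 + X)/9)
q(k) = sqrt(2)*sqrt(k) (q(k) = sqrt(2*k) = sqrt(2)*sqrt(k))
U(6) + 4*q(-1 + h(-2)) = (1/9)*6**2*sqrt(-1 + 6) + 4*(sqrt(2)*sqrt(-1 - 1)) = (1/9)*36*sqrt(5) + 4*(sqrt(2)*sqrt(-2)) = 4*sqrt(5) + 4*(sqrt(2)*(I*sqrt(2))) = 4*sqrt(5) + 4*(2*I) = 4*sqrt(5) + 8*I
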